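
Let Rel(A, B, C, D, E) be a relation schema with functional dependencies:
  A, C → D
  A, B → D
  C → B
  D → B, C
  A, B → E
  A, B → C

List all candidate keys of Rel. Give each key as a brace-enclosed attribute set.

{A, B}, {A, C}, {A, D}

Attributes never on any right-hand side: {A} — every candidate key must contain it.
{A, B}⁺ = {A, B, C, D, E} — all of the relation — so {A, B} is a candidate key.
{A, C}⁺ = {A, B, C, D, E} — all of the relation — so {A, C} is a candidate key.
{A, D}⁺ = {A, B, C, D, E} — all of the relation — so {A, D} is a candidate key.
No proper subset of any of these is a key, and no other minimal superkey exists.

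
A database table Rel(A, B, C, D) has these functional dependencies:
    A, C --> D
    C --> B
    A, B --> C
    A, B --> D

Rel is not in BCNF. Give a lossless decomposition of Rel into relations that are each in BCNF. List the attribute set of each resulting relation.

Candidate keys of the original relation: {A, B}, {A, C}.
Within {A, B, C, D}: {C}⁺ ∩ {A, B, C, D} = {B, C}, not the whole set, so C --> B violates BCNF; decompose into {B, C} and {A, C, D}.
{B, C}: every determinant is a superkey — BCNF.
{A, C, D}: every determinant is a superkey — BCNF.

{A, C, D}; {B, C}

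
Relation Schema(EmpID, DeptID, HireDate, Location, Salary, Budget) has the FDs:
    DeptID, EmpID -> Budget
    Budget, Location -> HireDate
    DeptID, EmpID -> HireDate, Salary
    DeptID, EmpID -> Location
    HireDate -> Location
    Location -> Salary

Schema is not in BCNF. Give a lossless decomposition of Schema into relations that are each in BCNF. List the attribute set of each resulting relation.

{Budget, DeptID, EmpID, Location}; {Budget, HireDate}; {HireDate, Location}; {Location, Salary}

Candidate key of the original relation: {DeptID, EmpID}.
In {Budget, DeptID, EmpID, HireDate, Location, Salary}, {Budget, Location} is not a superkey ({Budget, Location}⁺ restricted to this set is {Budget, HireDate, Location, Salary}), so split on Budget, Location -> HireDate, Salary into {Budget, HireDate, Location, Salary} and {Budget, DeptID, EmpID, Location}.
In {Budget, HireDate, Location, Salary}, {HireDate} is not a superkey ({HireDate}⁺ restricted to this set is {HireDate, Location, Salary}), so split on HireDate -> Location, Salary into {HireDate, Location, Salary} and {Budget, HireDate}.
In {HireDate, Location, Salary}, {Location} is not a superkey ({Location}⁺ restricted to this set is {Location, Salary}), so split on Location -> Salary into {Location, Salary} and {HireDate, Location}.
{Location, Salary} is in BCNF.
{HireDate, Location} is in BCNF.
{Budget, HireDate} is in BCNF.
{Budget, DeptID, EmpID, Location} is in BCNF.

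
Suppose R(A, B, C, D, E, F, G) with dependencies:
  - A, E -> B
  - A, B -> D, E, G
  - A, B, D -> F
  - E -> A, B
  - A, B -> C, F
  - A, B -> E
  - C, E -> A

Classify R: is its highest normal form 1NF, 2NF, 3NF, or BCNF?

Candidate keys: {A, B}, {E}. Prime attributes: {A, B, E}.
Every FD has a superkey on the left, so the relation is in BCNF.

BCNF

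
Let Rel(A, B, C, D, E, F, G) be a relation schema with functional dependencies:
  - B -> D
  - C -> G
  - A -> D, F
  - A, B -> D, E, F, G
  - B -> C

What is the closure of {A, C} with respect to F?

Start with {A, C}.
C -> G applies; add {G} → now {A, C, G}.
A -> D, F applies; add {D, F} → now {A, C, D, F, G}.
No further FD applies.

{A, C, D, F, G}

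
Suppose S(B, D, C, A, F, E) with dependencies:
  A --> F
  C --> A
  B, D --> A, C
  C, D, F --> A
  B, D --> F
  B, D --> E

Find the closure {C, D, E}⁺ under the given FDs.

Start with {C, D, E}.
C --> A applies; add {A} → now {A, C, D, E}.
A --> F applies; add {F} → now {A, C, D, E, F}.
No further FD applies.

{A, C, D, E, F}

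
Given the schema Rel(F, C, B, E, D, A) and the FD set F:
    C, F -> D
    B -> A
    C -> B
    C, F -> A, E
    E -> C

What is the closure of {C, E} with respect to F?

{A, B, C, E}

Start with {C, E}.
C -> B applies; add {B} → now {B, C, E}.
B -> A applies; add {A} → now {A, B, C, E}.
No further FD applies.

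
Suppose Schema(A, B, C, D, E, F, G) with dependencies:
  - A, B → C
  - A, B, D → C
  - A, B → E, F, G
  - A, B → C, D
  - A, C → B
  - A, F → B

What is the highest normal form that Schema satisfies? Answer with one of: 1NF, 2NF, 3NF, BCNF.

BCNF

Candidate keys: {A, B}, {A, C}, {A, F}. Prime attributes: {A, B, C, F}.
Every FD has a superkey on the left, so the relation is in BCNF.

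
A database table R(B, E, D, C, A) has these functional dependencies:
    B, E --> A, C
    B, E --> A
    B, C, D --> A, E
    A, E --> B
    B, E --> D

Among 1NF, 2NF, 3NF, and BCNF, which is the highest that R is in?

Candidate keys: {A, E}, {B, C, D}, {B, E}. Prime attributes: {A, B, C, D, E}.
Each dependency's left side is a superkey — BCNF holds.

BCNF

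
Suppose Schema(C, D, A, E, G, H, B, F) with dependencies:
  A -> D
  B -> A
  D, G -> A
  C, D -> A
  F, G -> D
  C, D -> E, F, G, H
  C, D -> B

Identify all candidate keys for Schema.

{A, C}, {B, C}, {C, D}, {C, F, G}

Attributes never on any right-hand side: {C} — every candidate key must contain it.
Closure of {A, C} is {A, B, C, D, E, F, G, H}, the whole schema; {A, C} is a candidate key.
Closure of {B, C} is {A, B, C, D, E, F, G, H}, the whole schema; {B, C} is a candidate key.
Closure of {C, D} is {A, B, C, D, E, F, G, H}, the whole schema; {C, D} is a candidate key.
Closure of {C, F, G} is {A, B, C, D, E, F, G, H}, the whole schema; {C, F, G} is a candidate key.
No proper subset of any of these is a key, and no other minimal superkey exists.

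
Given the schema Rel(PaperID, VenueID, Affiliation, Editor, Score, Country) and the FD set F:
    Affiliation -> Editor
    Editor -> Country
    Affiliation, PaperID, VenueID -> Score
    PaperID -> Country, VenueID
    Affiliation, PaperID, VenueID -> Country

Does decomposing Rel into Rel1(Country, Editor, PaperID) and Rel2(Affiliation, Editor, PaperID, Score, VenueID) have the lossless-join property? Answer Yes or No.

Yes

Rel1 ∩ Rel2 = {Editor, PaperID}; its closure under F is {Country, Editor, PaperID, VenueID}.
This includes all of Rel1, so the common attributes are a superkey of Rel1 — the join is lossless.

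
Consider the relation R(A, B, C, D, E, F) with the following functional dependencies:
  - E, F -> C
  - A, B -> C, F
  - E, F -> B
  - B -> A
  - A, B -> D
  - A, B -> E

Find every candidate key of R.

{B}, {E, F}

{B}⁺ = {A, B, C, D, E, F}, which is every attribute, so {B} is a candidate key.
{E, F}⁺ = {A, B, C, D, E, F}, which is every attribute, so {E, F} is a candidate key.
Any other superkey properly contains one of these, so there are no further candidate keys.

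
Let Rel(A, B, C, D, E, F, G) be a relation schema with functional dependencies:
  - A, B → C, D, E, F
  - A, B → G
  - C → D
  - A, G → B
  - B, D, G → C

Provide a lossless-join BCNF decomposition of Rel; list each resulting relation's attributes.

{A, B, C, E, F, G}; {C, D}

Candidate keys of the original relation: {A, B}, {A, G}.
In {A, B, C, D, E, F, G}, {C} is not a superkey ({C}⁺ restricted to this set is {C, D}), so split on C → D into {C, D} and {A, B, C, E, F, G}.
{C, D}: every determinant is a superkey — BCNF.
{A, B, C, E, F, G}: every determinant is a superkey — BCNF.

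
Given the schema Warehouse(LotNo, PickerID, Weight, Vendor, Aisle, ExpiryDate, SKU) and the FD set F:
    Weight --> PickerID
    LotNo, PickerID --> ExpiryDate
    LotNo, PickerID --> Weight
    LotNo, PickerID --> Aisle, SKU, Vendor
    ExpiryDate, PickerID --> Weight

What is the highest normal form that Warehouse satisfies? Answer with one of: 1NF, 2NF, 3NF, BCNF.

3NF

Candidate keys: {LotNo, PickerID}, {LotNo, Weight}. Prime attributes: {LotNo, PickerID, Weight}.
For Weight --> PickerID we have {Weight}⁺ = {PickerID, Weight}; {Weight} is not a superkey, so BCNF fails.
But every attribute on its right side ({PickerID}) is prime, and the same holds for every other non-superkey FD, so 3NF still holds.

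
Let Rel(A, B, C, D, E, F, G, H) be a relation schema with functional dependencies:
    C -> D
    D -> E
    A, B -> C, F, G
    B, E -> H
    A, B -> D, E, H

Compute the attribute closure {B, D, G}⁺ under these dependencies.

Start with {B, D, G}.
D -> E applies; add {E} → now {B, D, E, G}.
B, E -> H applies; add {H} → now {B, D, E, G, H}.
No further FD applies.

{B, D, E, G, H}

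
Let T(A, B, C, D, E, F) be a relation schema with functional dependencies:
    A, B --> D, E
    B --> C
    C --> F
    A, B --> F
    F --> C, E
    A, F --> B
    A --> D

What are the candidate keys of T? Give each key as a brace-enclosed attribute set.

{A, B}, {A, C}, {A, F}

{A} never appears on the right of any FD, so every key must include it.
Closure of {A, B} is {A, B, C, D, E, F}, the whole schema; {A, B} is a candidate key.
Closure of {A, C} is {A, B, C, D, E, F}, the whole schema; {A, C} is a candidate key.
Closure of {A, F} is {A, B, C, D, E, F}, the whole schema; {A, F} is a candidate key.
No proper subset of any of these is a key, and no other minimal superkey exists.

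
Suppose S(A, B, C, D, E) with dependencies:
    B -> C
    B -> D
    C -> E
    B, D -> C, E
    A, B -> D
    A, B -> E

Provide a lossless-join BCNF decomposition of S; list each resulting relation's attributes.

Candidate key of the original relation: {A, B}.
{A, B, C, D, E}: {B} determines {B, C, D, E} here but is not a superkey — split on B -> C, D, E, giving {B, C, D, E} and {A, B}.
{B, C, D, E}: {C} determines {C, E} here but is not a superkey — split on C -> E, giving {C, E} and {B, C, D}.
{C, E}: every determinant is a superkey — BCNF.
{B, C, D}: every determinant is a superkey — BCNF.
{A, B}: every determinant is a superkey — BCNF.

{A, B}; {B, C, D}; {C, E}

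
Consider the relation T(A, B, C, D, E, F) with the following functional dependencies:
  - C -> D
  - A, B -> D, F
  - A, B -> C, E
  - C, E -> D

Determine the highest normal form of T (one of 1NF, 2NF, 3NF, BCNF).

2NF

Candidate key: {A, B}. Prime attributes: {A, B}.
C -> D: {C}⁺ = {C, D}, which is not all of the attributes, so the left side is not a superkey — BCNF is violated.
C -> D has non-prime {D} on the right and a non-superkey on the left, so 3NF fails.
No non-prime attribute depends on a proper subset of any candidate key, so 2NF holds.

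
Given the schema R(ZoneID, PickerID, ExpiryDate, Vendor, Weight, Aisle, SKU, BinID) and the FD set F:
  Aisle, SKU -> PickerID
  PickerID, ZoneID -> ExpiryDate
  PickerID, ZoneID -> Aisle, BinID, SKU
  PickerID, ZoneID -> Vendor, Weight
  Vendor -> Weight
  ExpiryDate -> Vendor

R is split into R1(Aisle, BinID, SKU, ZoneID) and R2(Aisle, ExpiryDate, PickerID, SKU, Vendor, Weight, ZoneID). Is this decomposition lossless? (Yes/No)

Yes

The shared attributes are {Aisle, SKU, ZoneID} and {Aisle, SKU, ZoneID}⁺ = {Aisle, BinID, ExpiryDate, PickerID, SKU, Vendor, Weight, ZoneID}.
Since R1 ⊆ {Aisle, BinID, ExpiryDate, PickerID, SKU, Vendor, Weight, ZoneID}, the intersection is a superkey of R1; the decomposition is lossless.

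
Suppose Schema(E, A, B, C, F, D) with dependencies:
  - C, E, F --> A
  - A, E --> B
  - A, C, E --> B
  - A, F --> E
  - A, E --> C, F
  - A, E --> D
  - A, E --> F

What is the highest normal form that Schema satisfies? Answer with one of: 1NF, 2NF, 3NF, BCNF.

BCNF

Candidate keys: {A, E}, {A, F}, {C, E, F}. Prime attributes: {A, C, E, F}.
Each dependency's left side is a superkey — BCNF holds.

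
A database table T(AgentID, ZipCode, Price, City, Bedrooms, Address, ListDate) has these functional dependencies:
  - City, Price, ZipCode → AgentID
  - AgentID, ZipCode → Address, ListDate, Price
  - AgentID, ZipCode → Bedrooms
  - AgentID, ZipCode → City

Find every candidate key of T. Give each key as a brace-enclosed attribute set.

{AgentID, ZipCode}, {City, Price, ZipCode}

No FD produces {ZipCode}, so it must be in every candidate key.
Closure of {AgentID, ZipCode} is {Address, AgentID, Bedrooms, City, ListDate, Price, ZipCode}, the whole schema; {AgentID, ZipCode} is a candidate key.
Closure of {City, Price, ZipCode} is {Address, AgentID, Bedrooms, City, ListDate, Price, ZipCode}, the whole schema; {City, Price, ZipCode} is a candidate key.
Any other superkey properly contains one of these, so there are no further candidate keys.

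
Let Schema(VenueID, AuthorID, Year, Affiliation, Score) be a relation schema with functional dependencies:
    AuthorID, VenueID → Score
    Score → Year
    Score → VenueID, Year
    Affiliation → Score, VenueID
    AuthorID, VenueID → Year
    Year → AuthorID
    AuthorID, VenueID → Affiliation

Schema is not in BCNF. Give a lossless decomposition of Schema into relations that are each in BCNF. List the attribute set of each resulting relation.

{Affiliation, Score, VenueID, Year}; {AuthorID, Year}

Candidate keys of the original relation: {Affiliation}, {AuthorID, VenueID}, {Score}, {VenueID, Year}.
Within {Affiliation, AuthorID, Score, VenueID, Year}: {Year}⁺ ∩ {Affiliation, AuthorID, Score, VenueID, Year} = {AuthorID, Year}, not the whole set, so Year → AuthorID violates BCNF; decompose into {AuthorID, Year} and {Affiliation, Score, VenueID, Year}.
{AuthorID, Year} is in BCNF.
{Affiliation, Score, VenueID, Year} is in BCNF.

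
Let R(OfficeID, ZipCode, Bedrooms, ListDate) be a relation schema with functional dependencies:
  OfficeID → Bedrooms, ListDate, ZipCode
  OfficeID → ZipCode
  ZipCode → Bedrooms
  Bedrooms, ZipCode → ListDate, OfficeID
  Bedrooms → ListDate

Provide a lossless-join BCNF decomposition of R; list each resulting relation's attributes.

{Bedrooms, ListDate}; {Bedrooms, OfficeID, ZipCode}

Candidate keys of the original relation: {OfficeID}, {ZipCode}.
In {Bedrooms, ListDate, OfficeID, ZipCode}, {Bedrooms} is not a superkey ({Bedrooms}⁺ restricted to this set is {Bedrooms, ListDate}), so split on Bedrooms → ListDate into {Bedrooms, ListDate} and {Bedrooms, OfficeID, ZipCode}.
{Bedrooms, ListDate}: every determinant is a superkey — BCNF.
{Bedrooms, OfficeID, ZipCode}: every determinant is a superkey — BCNF.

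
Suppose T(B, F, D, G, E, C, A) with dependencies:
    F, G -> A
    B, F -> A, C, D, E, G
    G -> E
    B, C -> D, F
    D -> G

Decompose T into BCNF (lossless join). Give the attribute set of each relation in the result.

Candidate keys of the original relation: {B, C}, {B, F}.
In {A, B, C, D, E, F, G}, {F, G} is not a superkey ({F, G}⁺ restricted to this set is {A, E, F, G}), so split on F, G -> A, E into {A, E, F, G} and {B, C, D, F, G}.
In {A, E, F, G}, {G} is not a superkey ({G}⁺ restricted to this set is {E, G}), so split on G -> E into {E, G} and {A, F, G}.
{E, G}: every determinant is a superkey — BCNF.
{A, F, G}: every determinant is a superkey — BCNF.
In {B, C, D, F, G}, {D} is not a superkey ({D}⁺ restricted to this set is {D, G}), so split on D -> G into {D, G} and {B, C, D, F}.
{D, G}: every determinant is a superkey — BCNF.
{B, C, D, F}: every determinant is a superkey — BCNF.

{A, F, G}; {B, C, D, F}; {D, G}; {E, G}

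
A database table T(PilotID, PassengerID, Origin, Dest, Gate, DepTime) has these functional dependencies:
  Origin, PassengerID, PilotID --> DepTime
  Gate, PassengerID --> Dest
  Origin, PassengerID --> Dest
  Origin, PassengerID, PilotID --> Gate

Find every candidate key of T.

Attributes never on any right-hand side: {Origin, PassengerID, PilotID} — every candidate key must contain all of them.
{Origin, PassengerID, PilotID}⁺ = {DepTime, Dest, Gate, Origin, PassengerID, PilotID} — all of the relation — so {Origin, PassengerID, PilotID} is a candidate key.
No other minimal set has full closure, so this is the only candidate key.

{Origin, PassengerID, PilotID}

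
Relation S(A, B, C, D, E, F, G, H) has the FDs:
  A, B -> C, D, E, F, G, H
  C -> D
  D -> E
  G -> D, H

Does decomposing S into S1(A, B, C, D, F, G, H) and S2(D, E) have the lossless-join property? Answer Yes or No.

Yes

The shared attributes are {D} and {D}⁺ = {D, E}.
Since S2 ⊆ {D, E}, the intersection is a superkey of S2; the decomposition is lossless.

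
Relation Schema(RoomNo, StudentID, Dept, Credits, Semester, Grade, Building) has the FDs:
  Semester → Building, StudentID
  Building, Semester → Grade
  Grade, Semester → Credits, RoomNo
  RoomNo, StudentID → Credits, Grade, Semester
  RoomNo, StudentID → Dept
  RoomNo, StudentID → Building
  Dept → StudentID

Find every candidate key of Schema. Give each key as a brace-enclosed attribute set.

{Dept, RoomNo}, {RoomNo, StudentID}, {Semester}

{Semester} is a candidate key since {Semester}⁺ = {Building, Credits, Dept, Grade, RoomNo, Semester, StudentID} covers every attribute.
{Dept, RoomNo} is a candidate key since {Dept, RoomNo}⁺ = {Building, Credits, Dept, Grade, RoomNo, Semester, StudentID} covers every attribute.
{RoomNo, StudentID} is a candidate key since {RoomNo, StudentID}⁺ = {Building, Credits, Dept, Grade, RoomNo, Semester, StudentID} covers every attribute.
Any other superkey properly contains one of these, so there are no further candidate keys.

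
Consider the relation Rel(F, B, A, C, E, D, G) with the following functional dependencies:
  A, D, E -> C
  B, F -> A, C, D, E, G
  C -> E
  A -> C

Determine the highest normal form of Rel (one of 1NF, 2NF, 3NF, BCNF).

Candidate key: {B, F}. Prime attributes: {B, F}.
For A, D, E -> C we have {A, D, E}⁺ = {A, C, D, E}; {A, D, E} is not a superkey, so BCNF fails.
A, D, E -> C has non-prime {C} on the right and a non-superkey on the left, so 3NF fails.
No non-prime attribute depends on a proper subset of any candidate key, so 2NF holds.

2NF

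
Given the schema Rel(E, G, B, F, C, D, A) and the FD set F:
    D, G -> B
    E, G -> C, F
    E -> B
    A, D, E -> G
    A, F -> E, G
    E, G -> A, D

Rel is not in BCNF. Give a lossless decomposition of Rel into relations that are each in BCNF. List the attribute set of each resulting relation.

{A, C, D, E, F, G}; {B, D, G}

Candidate keys of the original relation: {A, D, E}, {A, F}, {E, G}.
In {A, B, C, D, E, F, G}, {D, G} is not a superkey ({D, G}⁺ restricted to this set is {B, D, G}), so split on D, G -> B into {B, D, G} and {A, C, D, E, F, G}.
{B, D, G} is in BCNF.
{A, C, D, E, F, G} is in BCNF.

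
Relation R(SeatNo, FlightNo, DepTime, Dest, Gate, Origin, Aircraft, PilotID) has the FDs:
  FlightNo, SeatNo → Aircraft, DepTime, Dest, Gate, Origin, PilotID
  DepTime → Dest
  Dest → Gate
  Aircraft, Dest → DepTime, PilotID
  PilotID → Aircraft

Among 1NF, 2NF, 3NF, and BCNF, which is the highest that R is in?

Candidate key: {FlightNo, SeatNo}. Prime attributes: {FlightNo, SeatNo}.
DepTime → Dest breaks BCNF: {DepTime}⁺ = {DepTime, Dest, Gate}, so {DepTime} is not a superkey.
Because {Dest} is non-prime and the left side of DepTime → Dest is not a superkey, the relation is not in 3NF.
Checking every proper subset of each key, none determines a non-prime attribute — 2NF is satisfied.

2NF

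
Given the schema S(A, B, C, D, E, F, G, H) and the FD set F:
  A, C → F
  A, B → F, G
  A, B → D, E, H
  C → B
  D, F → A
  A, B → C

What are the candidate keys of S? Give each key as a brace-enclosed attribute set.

{A, B}, {A, C}, {B, D, F}, {C, D, F}

Closure of {A, B} is {A, B, C, D, E, F, G, H}, the whole schema; {A, B} is a candidate key.
Closure of {A, C} is {A, B, C, D, E, F, G, H}, the whole schema; {A, C} is a candidate key.
Closure of {B, D, F} is {A, B, C, D, E, F, G, H}, the whole schema; {B, D, F} is a candidate key.
Closure of {C, D, F} is {A, B, C, D, E, F, G, H}, the whole schema; {C, D, F} is a candidate key.
These are minimal and exhaustive — every other superkey contains one of them.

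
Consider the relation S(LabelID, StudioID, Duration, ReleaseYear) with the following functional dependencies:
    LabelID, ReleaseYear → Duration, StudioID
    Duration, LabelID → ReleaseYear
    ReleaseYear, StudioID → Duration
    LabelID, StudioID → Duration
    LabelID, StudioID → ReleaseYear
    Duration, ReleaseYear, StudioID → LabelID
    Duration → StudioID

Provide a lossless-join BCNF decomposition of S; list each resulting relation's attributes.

Candidate keys of the original relation: {Duration, LabelID}, {Duration, ReleaseYear}, {LabelID, ReleaseYear}, {LabelID, StudioID}, {ReleaseYear, StudioID}.
In {Duration, LabelID, ReleaseYear, StudioID}, {Duration} is not a superkey ({Duration}⁺ restricted to this set is {Duration, StudioID}), so split on Duration → StudioID into {Duration, StudioID} and {Duration, LabelID, ReleaseYear}.
{Duration, StudioID} has no BCNF violation.
{Duration, LabelID, ReleaseYear} has no BCNF violation.

{Duration, LabelID, ReleaseYear}; {Duration, StudioID}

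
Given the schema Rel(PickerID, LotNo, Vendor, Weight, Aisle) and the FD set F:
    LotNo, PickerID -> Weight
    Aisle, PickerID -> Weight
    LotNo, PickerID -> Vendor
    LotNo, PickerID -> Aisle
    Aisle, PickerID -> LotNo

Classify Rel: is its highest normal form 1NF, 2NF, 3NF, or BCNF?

Candidate keys: {Aisle, PickerID}, {LotNo, PickerID}. Prime attributes: {Aisle, LotNo, PickerID}.
The left-hand side of every FD is a superkey, so BCNF is satisfied.

BCNF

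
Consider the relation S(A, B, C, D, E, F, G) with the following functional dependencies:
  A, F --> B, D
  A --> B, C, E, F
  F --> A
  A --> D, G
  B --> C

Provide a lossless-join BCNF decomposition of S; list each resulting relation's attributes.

Candidate keys of the original relation: {A}, {F}.
In {A, B, C, D, E, F, G}, {B} is not a superkey ({B}⁺ restricted to this set is {B, C}), so split on B --> C into {B, C} and {A, B, D, E, F, G}.
{B, C} has no BCNF violation.
{A, B, D, E, F, G} has no BCNF violation.

{A, B, D, E, F, G}; {B, C}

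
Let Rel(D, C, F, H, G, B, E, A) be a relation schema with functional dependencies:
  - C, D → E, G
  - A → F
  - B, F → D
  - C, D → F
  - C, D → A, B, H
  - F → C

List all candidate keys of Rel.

{A, B}⁺ = {A, B, C, D, E, F, G, H}, which is every attribute, so {A, B} is a candidate key.
{A, D}⁺ = {A, B, C, D, E, F, G, H}, which is every attribute, so {A, D} is a candidate key.
{B, F}⁺ = {A, B, C, D, E, F, G, H}, which is every attribute, so {B, F} is a candidate key.
{C, D}⁺ = {A, B, C, D, E, F, G, H}, which is every attribute, so {C, D} is a candidate key.
{D, F}⁺ = {A, B, C, D, E, F, G, H}, which is every attribute, so {D, F} is a candidate key.
These are minimal and exhaustive — every other superkey contains one of them.

{A, B}, {A, D}, {B, F}, {C, D}, {D, F}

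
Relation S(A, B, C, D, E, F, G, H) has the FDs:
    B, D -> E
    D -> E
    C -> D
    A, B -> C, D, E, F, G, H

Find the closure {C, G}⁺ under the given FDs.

Start with {C, G}.
C -> D applies; add {D} → now {C, D, G}.
D -> E applies; add {E} → now {C, D, E, G}.
No further FD applies.

{C, D, E, G}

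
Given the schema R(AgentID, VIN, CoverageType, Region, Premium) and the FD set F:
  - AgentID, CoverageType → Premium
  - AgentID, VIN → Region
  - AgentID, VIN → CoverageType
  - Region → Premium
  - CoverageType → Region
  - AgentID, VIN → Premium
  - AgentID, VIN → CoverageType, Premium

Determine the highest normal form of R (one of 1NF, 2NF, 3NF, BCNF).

Candidate key: {AgentID, VIN}. Prime attributes: {AgentID, VIN}.
AgentID, CoverageType → Premium breaks BCNF: {AgentID, CoverageType}⁺ = {AgentID, CoverageType, Premium, Region}, so {AgentID, CoverageType} is not a superkey.
Because {Premium} is non-prime and the left side of AgentID, CoverageType → Premium is not a superkey, the relation is not in 3NF.
Checking every proper subset of each key, none determines a non-prime attribute — 2NF is satisfied.

2NF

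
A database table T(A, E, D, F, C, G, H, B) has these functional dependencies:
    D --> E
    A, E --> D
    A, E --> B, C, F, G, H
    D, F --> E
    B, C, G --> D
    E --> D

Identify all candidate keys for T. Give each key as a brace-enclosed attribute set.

{A, B, C, G}, {A, D}, {A, E}

{A} never appears on the right of any FD, so every key must include it.
Closure of {A, D} is {A, B, C, D, E, F, G, H}, the whole schema; {A, D} is a candidate key.
Closure of {A, E} is {A, B, C, D, E, F, G, H}, the whole schema; {A, E} is a candidate key.
Closure of {A, B, C, G} is {A, B, C, D, E, F, G, H}, the whole schema; {A, B, C, G} is a candidate key.
These are minimal and exhaustive — every other superkey contains one of them.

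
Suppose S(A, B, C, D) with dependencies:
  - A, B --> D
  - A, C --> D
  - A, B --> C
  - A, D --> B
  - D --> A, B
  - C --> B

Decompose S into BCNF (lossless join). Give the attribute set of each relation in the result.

Candidate keys of the original relation: {A, B}, {A, C}, {D}.
Within {A, B, C, D}: {C}⁺ ∩ {A, B, C, D} = {B, C}, not the whole set, so C --> B violates BCNF; decompose into {B, C} and {A, C, D}.
{B, C}: every determinant is a superkey — BCNF.
{A, C, D}: every determinant is a superkey — BCNF.

{A, C, D}; {B, C}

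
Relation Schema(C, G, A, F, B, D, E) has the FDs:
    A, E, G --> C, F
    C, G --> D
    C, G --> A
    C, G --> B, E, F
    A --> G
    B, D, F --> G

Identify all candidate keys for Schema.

{A, C}⁺ = {A, B, C, D, E, F, G} — all of the relation — so {A, C} is a candidate key.
{A, E}⁺ = {A, B, C, D, E, F, G} — all of the relation — so {A, E} is a candidate key.
{C, G}⁺ = {A, B, C, D, E, F, G} — all of the relation — so {C, G} is a candidate key.
{B, C, D, F}⁺ = {A, B, C, D, E, F, G} — all of the relation — so {B, C, D, F} is a candidate key.
These are minimal and exhaustive — every other superkey contains one of them.

{A, C}, {A, E}, {B, C, D, F}, {C, G}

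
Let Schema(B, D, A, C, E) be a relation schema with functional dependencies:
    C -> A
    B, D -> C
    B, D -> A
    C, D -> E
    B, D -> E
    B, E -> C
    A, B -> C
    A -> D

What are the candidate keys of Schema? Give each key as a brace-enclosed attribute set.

{A, B}, {B, C}, {B, D}, {B, E}

No FD produces {B}, so it must be in every candidate key.
{A, B} is a candidate key since {A, B}⁺ = {A, B, C, D, E} covers every attribute.
{B, C} is a candidate key since {B, C}⁺ = {A, B, C, D, E} covers every attribute.
{B, D} is a candidate key since {B, D}⁺ = {A, B, C, D, E} covers every attribute.
{B, E} is a candidate key since {B, E}⁺ = {A, B, C, D, E} covers every attribute.
These are minimal and exhaustive — every other superkey contains one of them.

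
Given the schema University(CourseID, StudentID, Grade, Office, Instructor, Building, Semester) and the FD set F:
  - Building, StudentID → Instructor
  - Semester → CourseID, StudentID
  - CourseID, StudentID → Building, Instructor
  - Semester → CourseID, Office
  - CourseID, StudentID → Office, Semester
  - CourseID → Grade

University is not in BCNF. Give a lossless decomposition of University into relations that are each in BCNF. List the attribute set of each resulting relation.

{Building, CourseID, Office, Semester, StudentID}; {Building, Instructor, StudentID}; {CourseID, Grade}

Candidate keys of the original relation: {CourseID, StudentID}, {Semester}.
Within {Building, CourseID, Grade, Instructor, Office, Semester, StudentID}: {Building, StudentID}⁺ ∩ {Building, CourseID, Grade, Instructor, Office, Semester, StudentID} = {Building, Instructor, StudentID}, not the whole set, so Building, StudentID → Instructor violates BCNF; decompose into {Building, Instructor, StudentID} and {Building, CourseID, Grade, Office, Semester, StudentID}.
{Building, Instructor, StudentID}: every determinant is a superkey — BCNF.
Within {Building, CourseID, Grade, Office, Semester, StudentID}: {CourseID}⁺ ∩ {Building, CourseID, Grade, Office, Semester, StudentID} = {CourseID, Grade}, not the whole set, so CourseID → Grade violates BCNF; decompose into {CourseID, Grade} and {Building, CourseID, Office, Semester, StudentID}.
{CourseID, Grade}: every determinant is a superkey — BCNF.
{Building, CourseID, Office, Semester, StudentID}: every determinant is a superkey — BCNF.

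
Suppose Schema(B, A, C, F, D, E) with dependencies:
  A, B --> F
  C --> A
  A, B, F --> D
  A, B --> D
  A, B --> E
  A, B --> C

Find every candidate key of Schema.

{B} never appears on the right of any FD, so every key must include it.
{A, B}⁺ = {A, B, C, D, E, F} — all of the relation — so {A, B} is a candidate key.
{B, C}⁺ = {A, B, C, D, E, F} — all of the relation — so {B, C} is a candidate key.
Any other superkey properly contains one of these, so there are no further candidate keys.

{A, B}, {B, C}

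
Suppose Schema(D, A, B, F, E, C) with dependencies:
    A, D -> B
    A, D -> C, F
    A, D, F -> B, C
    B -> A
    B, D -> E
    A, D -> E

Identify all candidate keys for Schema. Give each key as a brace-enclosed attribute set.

No FD produces {D}, so it must be in every candidate key.
{A, D}⁺ = {A, B, C, D, E, F} — all of the relation — so {A, D} is a candidate key.
{B, D}⁺ = {A, B, C, D, E, F} — all of the relation — so {B, D} is a candidate key.
No proper subset of any of these is a key, and no other minimal superkey exists.

{A, D}, {B, D}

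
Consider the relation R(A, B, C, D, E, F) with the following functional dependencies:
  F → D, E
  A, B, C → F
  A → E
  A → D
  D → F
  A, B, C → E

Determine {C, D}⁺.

{C, D, E, F}

Start with {C, D}.
D → F applies; add {F} → now {C, D, F}.
F → D, E applies; add {E} → now {C, D, E, F}.
No further FD applies.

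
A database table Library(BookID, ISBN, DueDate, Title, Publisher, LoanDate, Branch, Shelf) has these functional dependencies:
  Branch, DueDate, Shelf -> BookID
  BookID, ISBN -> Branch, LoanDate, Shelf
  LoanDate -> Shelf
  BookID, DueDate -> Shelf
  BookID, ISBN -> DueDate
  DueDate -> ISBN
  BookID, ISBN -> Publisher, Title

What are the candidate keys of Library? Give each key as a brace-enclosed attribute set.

{BookID, DueDate} is a candidate key since {BookID, DueDate}⁺ = {BookID, Branch, DueDate, ISBN, LoanDate, Publisher, Shelf, Title} covers every attribute.
{BookID, ISBN} is a candidate key since {BookID, ISBN}⁺ = {BookID, Branch, DueDate, ISBN, LoanDate, Publisher, Shelf, Title} covers every attribute.
{Branch, DueDate, LoanDate} is a candidate key since {Branch, DueDate, LoanDate}⁺ = {BookID, Branch, DueDate, ISBN, LoanDate, Publisher, Shelf, Title} covers every attribute.
{Branch, DueDate, Shelf} is a candidate key since {Branch, DueDate, Shelf}⁺ = {BookID, Branch, DueDate, ISBN, LoanDate, Publisher, Shelf, Title} covers every attribute.
No proper subset of any of these is a key, and no other minimal superkey exists.

{BookID, DueDate}, {BookID, ISBN}, {Branch, DueDate, LoanDate}, {Branch, DueDate, Shelf}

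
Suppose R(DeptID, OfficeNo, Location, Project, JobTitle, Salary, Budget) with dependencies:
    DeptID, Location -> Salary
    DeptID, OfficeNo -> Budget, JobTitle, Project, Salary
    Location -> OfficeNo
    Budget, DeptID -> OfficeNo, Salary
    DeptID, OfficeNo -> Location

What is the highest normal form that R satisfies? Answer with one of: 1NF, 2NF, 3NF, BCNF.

3NF

Candidate keys: {Budget, DeptID}, {DeptID, Location}, {DeptID, OfficeNo}. Prime attributes: {Budget, DeptID, Location, OfficeNo}.
For Location -> OfficeNo we have {Location}⁺ = {Location, OfficeNo}; {Location} is not a superkey, so BCNF fails.
Its right-hand attributes {OfficeNo} are all prime, as are those of every other non-superkey FD — the relation is in 3NF.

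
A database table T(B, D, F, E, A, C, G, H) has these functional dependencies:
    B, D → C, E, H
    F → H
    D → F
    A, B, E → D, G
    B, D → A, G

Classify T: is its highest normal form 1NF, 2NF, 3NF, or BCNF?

Candidate keys: {A, B, E}, {B, D}. Prime attributes: {A, B, D, E}.
For F → H we have {F}⁺ = {F, H}; {F} is not a superkey, so BCNF fails.
F → H has non-prime {H} on the right and a non-superkey on the left, so 3NF fails.
{D} is a proper subset of the key {B, D}, and {D}⁺ contains the non-prime attributes {F, H} — a partial dependency, so 2NF is violated.

1NF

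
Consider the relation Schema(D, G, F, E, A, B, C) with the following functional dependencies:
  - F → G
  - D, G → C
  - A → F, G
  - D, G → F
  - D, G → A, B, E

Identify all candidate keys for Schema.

No FD produces {D}, so it must be in every candidate key.
{A, D} is a candidate key since {A, D}⁺ = {A, B, C, D, E, F, G} covers every attribute.
{D, F} is a candidate key since {D, F}⁺ = {A, B, C, D, E, F, G} covers every attribute.
{D, G} is a candidate key since {D, G}⁺ = {A, B, C, D, E, F, G} covers every attribute.
Any other superkey properly contains one of these, so there are no further candidate keys.

{A, D}, {D, F}, {D, G}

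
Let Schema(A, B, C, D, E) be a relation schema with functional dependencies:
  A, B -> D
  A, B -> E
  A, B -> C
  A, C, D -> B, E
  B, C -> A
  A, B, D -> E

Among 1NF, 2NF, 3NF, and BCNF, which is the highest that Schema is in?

BCNF

Candidate keys: {A, B}, {A, C, D}, {B, C}. Prime attributes: {A, B, C, D}.
The left-hand side of every FD is a superkey, so BCNF is satisfied.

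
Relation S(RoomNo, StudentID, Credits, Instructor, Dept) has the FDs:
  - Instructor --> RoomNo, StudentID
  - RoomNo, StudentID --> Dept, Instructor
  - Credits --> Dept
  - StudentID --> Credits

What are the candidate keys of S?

{Instructor}⁺ = {Credits, Dept, Instructor, RoomNo, StudentID} — all of the relation — so {Instructor} is a candidate key.
{RoomNo, StudentID}⁺ = {Credits, Dept, Instructor, RoomNo, StudentID} — all of the relation — so {RoomNo, StudentID} is a candidate key.
These are minimal and exhaustive — every other superkey contains one of them.

{Instructor}, {RoomNo, StudentID}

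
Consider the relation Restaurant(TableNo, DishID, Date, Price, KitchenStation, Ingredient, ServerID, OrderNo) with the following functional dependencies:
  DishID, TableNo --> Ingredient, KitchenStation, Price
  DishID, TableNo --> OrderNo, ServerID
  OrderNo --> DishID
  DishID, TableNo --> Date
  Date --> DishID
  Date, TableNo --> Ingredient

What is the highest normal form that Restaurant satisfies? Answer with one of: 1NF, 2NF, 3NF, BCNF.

Candidate keys: {Date, TableNo}, {DishID, TableNo}, {OrderNo, TableNo}. Prime attributes: {Date, DishID, OrderNo, TableNo}.
For OrderNo --> DishID we have {OrderNo}⁺ = {DishID, OrderNo}; {OrderNo} is not a superkey, so BCNF fails.
Its right-hand attributes {DishID} are all prime, as are those of every other non-superkey FD — the relation is in 3NF.

3NF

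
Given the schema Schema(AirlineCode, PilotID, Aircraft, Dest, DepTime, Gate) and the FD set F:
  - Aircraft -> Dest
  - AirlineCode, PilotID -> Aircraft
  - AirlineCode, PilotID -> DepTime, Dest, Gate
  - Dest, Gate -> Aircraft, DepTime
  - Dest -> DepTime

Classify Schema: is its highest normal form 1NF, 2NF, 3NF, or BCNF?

2NF

Candidate key: {AirlineCode, PilotID}. Prime attributes: {AirlineCode, PilotID}.
Aircraft -> Dest breaks BCNF: {Aircraft}⁺ = {Aircraft, DepTime, Dest}, so {Aircraft} is not a superkey.
Aircraft -> Dest determines the non-prime attribute {Dest} from a non-superkey — 3NF is violated.
Checking every proper subset of each key, none determines a non-prime attribute — 2NF is satisfied.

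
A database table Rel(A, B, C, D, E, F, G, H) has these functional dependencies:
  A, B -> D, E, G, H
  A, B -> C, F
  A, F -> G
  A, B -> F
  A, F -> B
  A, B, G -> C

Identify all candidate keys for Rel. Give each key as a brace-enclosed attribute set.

{A, B}, {A, F}

Attributes never on any right-hand side: {A} — every candidate key must contain it.
Closure of {A, B} is {A, B, C, D, E, F, G, H}, the whole schema; {A, B} is a candidate key.
Closure of {A, F} is {A, B, C, D, E, F, G, H}, the whole schema; {A, F} is a candidate key.
No proper subset of any of these is a key, and no other minimal superkey exists.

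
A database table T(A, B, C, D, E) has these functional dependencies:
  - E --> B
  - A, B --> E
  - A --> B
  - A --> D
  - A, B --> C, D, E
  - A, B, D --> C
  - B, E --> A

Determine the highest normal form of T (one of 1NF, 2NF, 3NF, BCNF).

Candidate keys: {A}, {E}. Prime attributes: {A, E}.
Every FD has a superkey on the left, so the relation is in BCNF.

BCNF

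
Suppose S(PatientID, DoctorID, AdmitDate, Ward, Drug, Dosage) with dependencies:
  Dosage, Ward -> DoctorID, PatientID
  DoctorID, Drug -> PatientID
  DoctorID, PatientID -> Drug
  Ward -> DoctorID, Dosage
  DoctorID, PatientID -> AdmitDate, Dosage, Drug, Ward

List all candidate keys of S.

{DoctorID, Drug}, {DoctorID, PatientID}, {Ward}

Closure of {Ward} is {AdmitDate, DoctorID, Dosage, Drug, PatientID, Ward}, the whole schema; {Ward} is a candidate key.
Closure of {DoctorID, Drug} is {AdmitDate, DoctorID, Dosage, Drug, PatientID, Ward}, the whole schema; {DoctorID, Drug} is a candidate key.
Closure of {DoctorID, PatientID} is {AdmitDate, DoctorID, Dosage, Drug, PatientID, Ward}, the whole schema; {DoctorID, PatientID} is a candidate key.
Any other superkey properly contains one of these, so there are no further candidate keys.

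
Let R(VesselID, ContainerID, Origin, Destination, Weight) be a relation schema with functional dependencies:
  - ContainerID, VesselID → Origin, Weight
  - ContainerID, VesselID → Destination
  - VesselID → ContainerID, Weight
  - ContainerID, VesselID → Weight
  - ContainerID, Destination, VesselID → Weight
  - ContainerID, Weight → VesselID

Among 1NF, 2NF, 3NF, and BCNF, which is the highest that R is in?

BCNF

Candidate keys: {ContainerID, Weight}, {VesselID}. Prime attributes: {ContainerID, VesselID, Weight}.
Every FD has a superkey on the left, so the relation is in BCNF.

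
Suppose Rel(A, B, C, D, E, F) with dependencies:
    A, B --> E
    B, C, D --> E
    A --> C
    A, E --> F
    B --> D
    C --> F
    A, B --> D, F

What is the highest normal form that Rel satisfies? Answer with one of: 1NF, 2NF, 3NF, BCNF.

Candidate key: {A, B}. Prime attributes: {A, B}.
For B, C, D --> E we have {B, C, D}⁺ = {B, C, D, E, F}; {B, C, D} is not a superkey, so BCNF fails.
B, C, D --> E has non-prime {E} on the right and a non-superkey on the left, so 3NF fails.
{A} is a proper subset of the key {A, B}, and {A}⁺ contains the non-prime attributes {C, F} — a partial dependency, so 2NF is violated.

1NF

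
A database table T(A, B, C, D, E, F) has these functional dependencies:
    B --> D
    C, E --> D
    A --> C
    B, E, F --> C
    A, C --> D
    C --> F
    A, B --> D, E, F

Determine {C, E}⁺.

{C, D, E, F}

Start with {C, E}.
C, E --> D applies; add {D} → now {C, D, E}.
C --> F applies; add {F} → now {C, D, E, F}.
No further FD applies.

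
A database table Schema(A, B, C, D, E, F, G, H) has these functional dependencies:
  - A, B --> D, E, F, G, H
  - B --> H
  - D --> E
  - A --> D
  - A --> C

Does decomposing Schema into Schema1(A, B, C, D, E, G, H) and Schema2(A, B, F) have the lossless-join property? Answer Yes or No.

Yes

Common attributes: {A, B}; their closure is {A, B, C, D, E, F, G, H}.
Since Schema1 ⊆ {A, B, C, D, E, F, G, H}, the intersection is a superkey of Schema1; the decomposition is lossless.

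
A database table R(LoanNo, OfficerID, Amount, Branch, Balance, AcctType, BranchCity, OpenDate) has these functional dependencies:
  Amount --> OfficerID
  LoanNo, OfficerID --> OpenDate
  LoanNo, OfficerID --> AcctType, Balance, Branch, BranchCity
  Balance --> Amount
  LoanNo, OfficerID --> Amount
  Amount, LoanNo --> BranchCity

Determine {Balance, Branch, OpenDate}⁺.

{Amount, Balance, Branch, OfficerID, OpenDate}

Start with {Balance, Branch, OpenDate}.
Balance --> Amount applies; add {Amount} → now {Amount, Balance, Branch, OpenDate}.
Amount --> OfficerID applies; add {OfficerID} → now {Amount, Balance, Branch, OfficerID, OpenDate}.
No further FD applies.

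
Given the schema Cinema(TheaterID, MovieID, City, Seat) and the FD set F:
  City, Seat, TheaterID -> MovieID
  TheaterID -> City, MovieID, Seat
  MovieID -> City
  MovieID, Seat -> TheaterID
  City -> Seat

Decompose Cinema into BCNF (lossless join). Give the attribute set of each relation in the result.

{City, MovieID, TheaterID}; {City, Seat}

Candidate keys of the original relation: {MovieID}, {TheaterID}.
{City, MovieID, Seat, TheaterID}: {City} determines {City, Seat} here but is not a superkey — split on City -> Seat, giving {City, Seat} and {City, MovieID, TheaterID}.
{City, Seat} is in BCNF.
{City, MovieID, TheaterID} is in BCNF.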